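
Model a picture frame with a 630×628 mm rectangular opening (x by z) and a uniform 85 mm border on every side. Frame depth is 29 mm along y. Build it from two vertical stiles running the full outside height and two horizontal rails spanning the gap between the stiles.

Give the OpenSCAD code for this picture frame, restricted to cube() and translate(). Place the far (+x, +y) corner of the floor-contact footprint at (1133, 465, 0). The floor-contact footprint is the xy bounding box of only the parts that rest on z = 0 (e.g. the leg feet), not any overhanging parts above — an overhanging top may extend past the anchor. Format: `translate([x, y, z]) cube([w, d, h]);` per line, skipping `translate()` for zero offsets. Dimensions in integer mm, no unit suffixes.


translate([333, 436, 0]) cube([85, 29, 798]);
translate([1048, 436, 0]) cube([85, 29, 798]);
translate([418, 436, 0]) cube([630, 29, 85]);
translate([418, 436, 713]) cube([630, 29, 85]);


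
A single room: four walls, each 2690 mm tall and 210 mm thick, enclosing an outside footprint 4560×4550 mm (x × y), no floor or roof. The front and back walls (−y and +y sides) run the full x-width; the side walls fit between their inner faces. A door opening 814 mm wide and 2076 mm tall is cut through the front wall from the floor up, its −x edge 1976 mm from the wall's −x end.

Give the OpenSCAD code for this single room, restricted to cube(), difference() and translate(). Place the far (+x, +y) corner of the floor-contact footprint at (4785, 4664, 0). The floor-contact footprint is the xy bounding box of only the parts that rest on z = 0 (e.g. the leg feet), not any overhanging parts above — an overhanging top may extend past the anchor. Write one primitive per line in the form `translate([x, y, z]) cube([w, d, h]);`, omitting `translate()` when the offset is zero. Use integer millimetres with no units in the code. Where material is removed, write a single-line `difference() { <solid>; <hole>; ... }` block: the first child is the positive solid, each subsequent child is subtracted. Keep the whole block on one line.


difference() { translate([225, 114, 0]) cube([4560, 210, 2690]); translate([2201, 114, 0]) cube([814, 210, 2076]); }
translate([225, 4454, 0]) cube([4560, 210, 2690]);
translate([225, 324, 0]) cube([210, 4130, 2690]);
translate([4575, 324, 0]) cube([210, 4130, 2690]);


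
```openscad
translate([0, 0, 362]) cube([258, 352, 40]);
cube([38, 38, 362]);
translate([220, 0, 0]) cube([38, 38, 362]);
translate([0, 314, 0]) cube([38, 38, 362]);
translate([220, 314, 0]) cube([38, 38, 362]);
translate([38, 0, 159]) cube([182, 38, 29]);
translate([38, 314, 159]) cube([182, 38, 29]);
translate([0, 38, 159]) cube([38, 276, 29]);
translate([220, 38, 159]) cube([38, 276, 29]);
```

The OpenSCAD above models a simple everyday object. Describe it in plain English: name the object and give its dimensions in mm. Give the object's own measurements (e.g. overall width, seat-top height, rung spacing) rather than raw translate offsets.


A simple wooden stool: a rectangular seat 258 mm (x) by 352 mm (y), 40 mm thick, top face at z = 402 mm, on four square legs, each 38×38 mm in cross-section. The legs rest on z = 0, each flush with a corner of the seat. Four stretchers, 38 mm wide and 29 mm tall, connect adjacent legs with their undersides at z = 159 mm, each running between the inner faces of the legs it joins and aligned with the legs' outer faces on the other axis.


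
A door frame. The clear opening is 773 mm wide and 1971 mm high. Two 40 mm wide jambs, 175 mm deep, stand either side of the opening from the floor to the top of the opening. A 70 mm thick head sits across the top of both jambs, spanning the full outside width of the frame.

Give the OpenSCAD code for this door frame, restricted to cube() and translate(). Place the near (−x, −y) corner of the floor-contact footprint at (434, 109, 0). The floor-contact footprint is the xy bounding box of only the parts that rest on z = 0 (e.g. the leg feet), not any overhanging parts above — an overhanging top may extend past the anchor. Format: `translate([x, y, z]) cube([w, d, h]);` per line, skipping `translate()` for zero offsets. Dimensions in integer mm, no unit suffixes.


translate([434, 109, 0]) cube([40, 175, 1971]);
translate([1247, 109, 0]) cube([40, 175, 1971]);
translate([434, 109, 1971]) cube([853, 175, 70]);


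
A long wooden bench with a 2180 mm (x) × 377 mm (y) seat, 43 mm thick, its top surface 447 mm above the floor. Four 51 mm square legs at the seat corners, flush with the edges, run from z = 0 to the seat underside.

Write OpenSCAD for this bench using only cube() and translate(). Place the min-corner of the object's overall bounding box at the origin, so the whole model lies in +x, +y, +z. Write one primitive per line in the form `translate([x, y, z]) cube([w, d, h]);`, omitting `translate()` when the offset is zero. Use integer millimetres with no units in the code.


translate([0, 0, 404]) cube([2180, 377, 43]);
cube([51, 51, 404]);
translate([0, 326, 0]) cube([51, 51, 404]);
translate([2129, 0, 0]) cube([51, 51, 404]);
translate([2129, 326, 0]) cube([51, 51, 404]);


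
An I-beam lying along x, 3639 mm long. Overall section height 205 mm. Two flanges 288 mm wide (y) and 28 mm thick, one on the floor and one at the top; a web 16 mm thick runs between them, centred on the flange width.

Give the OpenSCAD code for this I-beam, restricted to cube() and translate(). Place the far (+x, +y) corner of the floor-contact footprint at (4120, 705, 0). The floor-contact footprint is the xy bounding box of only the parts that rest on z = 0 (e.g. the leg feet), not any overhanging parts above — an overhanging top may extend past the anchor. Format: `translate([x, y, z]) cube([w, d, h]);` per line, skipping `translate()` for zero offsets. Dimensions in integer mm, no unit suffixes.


translate([481, 417, 0]) cube([3639, 288, 28]);
translate([481, 553, 28]) cube([3639, 16, 149]);
translate([481, 417, 177]) cube([3639, 288, 28]);


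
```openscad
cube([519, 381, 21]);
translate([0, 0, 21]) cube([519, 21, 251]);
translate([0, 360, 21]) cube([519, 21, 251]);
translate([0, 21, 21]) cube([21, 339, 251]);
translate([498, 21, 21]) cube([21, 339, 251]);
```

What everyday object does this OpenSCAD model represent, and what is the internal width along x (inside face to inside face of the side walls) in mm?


An open box. The internal width is 477 mm.

A 519×381 base slab with four walls standing on it — an open box. The base is 519 mm wide and the walls are 21 mm thick, so the internal width is 519 − 2 × 21 = 477 mm.


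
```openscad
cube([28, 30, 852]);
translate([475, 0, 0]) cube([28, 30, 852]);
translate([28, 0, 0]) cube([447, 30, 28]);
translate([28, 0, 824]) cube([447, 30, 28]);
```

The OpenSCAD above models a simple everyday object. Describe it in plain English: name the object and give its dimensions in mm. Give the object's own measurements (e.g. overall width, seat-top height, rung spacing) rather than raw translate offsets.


A rectangular picture frame lying in the x–z plane (depth along y). The opening is 447 mm wide (x) by 796 mm tall (z), surrounded by a border 28 mm wide on all four sides. The frame is 30 mm deep and is made of two full-height vertical stiles with two horizontal rails fitted between them.


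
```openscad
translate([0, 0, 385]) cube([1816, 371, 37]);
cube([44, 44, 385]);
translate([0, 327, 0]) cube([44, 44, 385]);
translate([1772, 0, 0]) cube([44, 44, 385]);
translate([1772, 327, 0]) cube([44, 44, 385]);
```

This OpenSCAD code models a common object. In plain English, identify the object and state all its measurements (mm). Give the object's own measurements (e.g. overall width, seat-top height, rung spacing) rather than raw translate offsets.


A bench: a 1816×371 mm seat slab, 37 mm thick, top at z = 422 mm, on four 44×44 mm square legs flush with the seat corners and standing on z = 0.


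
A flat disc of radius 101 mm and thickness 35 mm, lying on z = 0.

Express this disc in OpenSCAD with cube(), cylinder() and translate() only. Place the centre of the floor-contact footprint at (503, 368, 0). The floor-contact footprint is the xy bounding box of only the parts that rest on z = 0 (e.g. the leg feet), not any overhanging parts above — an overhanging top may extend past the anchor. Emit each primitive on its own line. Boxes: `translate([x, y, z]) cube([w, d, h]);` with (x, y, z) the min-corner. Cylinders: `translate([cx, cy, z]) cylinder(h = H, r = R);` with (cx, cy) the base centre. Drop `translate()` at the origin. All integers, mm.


translate([503, 368, 0]) cylinder(h = 35, r = 101);


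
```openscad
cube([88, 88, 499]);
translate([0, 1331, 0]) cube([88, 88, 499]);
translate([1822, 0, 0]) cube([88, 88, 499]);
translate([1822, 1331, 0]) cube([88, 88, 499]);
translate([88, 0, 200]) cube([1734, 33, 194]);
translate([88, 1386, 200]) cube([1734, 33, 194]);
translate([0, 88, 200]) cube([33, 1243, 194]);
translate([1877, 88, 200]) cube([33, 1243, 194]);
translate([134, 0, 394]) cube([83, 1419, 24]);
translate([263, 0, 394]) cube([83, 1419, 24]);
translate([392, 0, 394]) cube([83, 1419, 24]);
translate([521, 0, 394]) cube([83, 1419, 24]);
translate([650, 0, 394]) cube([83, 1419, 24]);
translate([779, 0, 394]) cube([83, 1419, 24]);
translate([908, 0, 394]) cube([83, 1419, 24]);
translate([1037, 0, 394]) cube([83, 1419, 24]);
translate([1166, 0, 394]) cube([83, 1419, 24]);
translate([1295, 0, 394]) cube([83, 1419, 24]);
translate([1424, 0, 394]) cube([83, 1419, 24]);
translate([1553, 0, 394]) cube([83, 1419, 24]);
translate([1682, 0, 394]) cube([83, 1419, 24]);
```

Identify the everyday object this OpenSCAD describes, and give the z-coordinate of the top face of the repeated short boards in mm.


A bed frame. The slat-top height is 418 mm.

Four posts, four rails, and a row of slats — a bed frame. Slats sit on the rails at z = 200 + 194 = 394; with slat thickness 24, the top is 418 mm.


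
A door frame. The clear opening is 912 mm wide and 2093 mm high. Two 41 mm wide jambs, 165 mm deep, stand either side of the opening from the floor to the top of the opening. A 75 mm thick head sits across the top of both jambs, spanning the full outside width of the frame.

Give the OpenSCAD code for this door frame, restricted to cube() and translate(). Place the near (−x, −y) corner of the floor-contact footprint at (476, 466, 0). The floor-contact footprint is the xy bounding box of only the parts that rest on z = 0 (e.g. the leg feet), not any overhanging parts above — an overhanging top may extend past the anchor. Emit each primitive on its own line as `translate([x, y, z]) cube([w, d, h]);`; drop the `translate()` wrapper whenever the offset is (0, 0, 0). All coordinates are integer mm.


translate([476, 466, 0]) cube([41, 165, 2093]);
translate([1429, 466, 0]) cube([41, 165, 2093]);
translate([476, 466, 2093]) cube([994, 165, 75]);


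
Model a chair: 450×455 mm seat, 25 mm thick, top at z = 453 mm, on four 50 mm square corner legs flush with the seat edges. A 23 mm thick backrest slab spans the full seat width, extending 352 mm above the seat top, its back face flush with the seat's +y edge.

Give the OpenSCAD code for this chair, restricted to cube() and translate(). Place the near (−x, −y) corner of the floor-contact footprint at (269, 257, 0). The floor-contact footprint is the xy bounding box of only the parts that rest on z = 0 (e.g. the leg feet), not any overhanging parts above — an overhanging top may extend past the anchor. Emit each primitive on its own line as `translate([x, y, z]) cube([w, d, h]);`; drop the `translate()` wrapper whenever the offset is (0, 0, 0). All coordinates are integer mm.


translate([269, 257, 428]) cube([450, 455, 25]);
translate([269, 257, 0]) cube([50, 50, 428]);
translate([669, 257, 0]) cube([50, 50, 428]);
translate([269, 662, 0]) cube([50, 50, 428]);
translate([669, 662, 0]) cube([50, 50, 428]);
translate([269, 689, 453]) cube([450, 23, 352]);


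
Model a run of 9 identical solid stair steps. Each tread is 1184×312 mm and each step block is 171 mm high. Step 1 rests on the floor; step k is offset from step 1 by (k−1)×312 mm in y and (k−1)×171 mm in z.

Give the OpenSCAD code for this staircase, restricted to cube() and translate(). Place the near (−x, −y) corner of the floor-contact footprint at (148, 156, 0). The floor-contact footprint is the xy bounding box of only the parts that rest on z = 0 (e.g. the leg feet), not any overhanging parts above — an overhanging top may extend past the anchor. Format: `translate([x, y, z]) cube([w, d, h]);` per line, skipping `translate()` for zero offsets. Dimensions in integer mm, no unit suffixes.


translate([148, 156, 0]) cube([1184, 312, 171]);
translate([148, 468, 171]) cube([1184, 312, 171]);
translate([148, 780, 342]) cube([1184, 312, 171]);
translate([148, 1092, 513]) cube([1184, 312, 171]);
translate([148, 1404, 684]) cube([1184, 312, 171]);
translate([148, 1716, 855]) cube([1184, 312, 171]);
translate([148, 2028, 1026]) cube([1184, 312, 171]);
translate([148, 2340, 1197]) cube([1184, 312, 171]);
translate([148, 2652, 1368]) cube([1184, 312, 171]);


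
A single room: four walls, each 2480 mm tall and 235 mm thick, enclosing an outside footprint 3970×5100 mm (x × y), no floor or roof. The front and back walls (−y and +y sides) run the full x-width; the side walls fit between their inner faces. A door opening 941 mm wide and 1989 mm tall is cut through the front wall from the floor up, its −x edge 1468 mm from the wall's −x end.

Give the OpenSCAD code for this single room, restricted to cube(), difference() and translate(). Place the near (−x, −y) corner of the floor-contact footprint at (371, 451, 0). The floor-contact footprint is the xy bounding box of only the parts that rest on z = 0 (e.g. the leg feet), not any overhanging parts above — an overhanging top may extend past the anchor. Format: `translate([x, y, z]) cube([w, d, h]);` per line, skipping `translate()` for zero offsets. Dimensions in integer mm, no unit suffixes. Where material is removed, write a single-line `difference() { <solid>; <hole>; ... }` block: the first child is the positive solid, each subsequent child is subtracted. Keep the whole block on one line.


difference() { translate([371, 451, 0]) cube([3970, 235, 2480]); translate([1839, 451, 0]) cube([941, 235, 1989]); }
translate([371, 5316, 0]) cube([3970, 235, 2480]);
translate([371, 686, 0]) cube([235, 4630, 2480]);
translate([4106, 686, 0]) cube([235, 4630, 2480]);


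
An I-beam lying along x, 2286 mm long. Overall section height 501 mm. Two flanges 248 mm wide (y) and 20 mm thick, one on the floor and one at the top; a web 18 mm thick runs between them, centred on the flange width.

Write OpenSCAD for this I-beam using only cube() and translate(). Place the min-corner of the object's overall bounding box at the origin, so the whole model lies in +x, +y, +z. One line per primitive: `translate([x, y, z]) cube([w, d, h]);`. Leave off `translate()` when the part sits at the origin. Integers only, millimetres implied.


cube([2286, 248, 20]);
translate([0, 115, 20]) cube([2286, 18, 461]);
translate([0, 0, 481]) cube([2286, 248, 20]);


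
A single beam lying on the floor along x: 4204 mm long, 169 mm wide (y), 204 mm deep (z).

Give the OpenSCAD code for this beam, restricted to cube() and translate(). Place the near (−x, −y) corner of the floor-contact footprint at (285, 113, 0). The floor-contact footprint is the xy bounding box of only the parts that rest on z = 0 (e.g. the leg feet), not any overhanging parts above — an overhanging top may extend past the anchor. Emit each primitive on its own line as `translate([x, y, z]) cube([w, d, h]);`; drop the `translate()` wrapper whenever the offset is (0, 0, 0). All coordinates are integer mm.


translate([285, 113, 0]) cube([4204, 169, 204]);


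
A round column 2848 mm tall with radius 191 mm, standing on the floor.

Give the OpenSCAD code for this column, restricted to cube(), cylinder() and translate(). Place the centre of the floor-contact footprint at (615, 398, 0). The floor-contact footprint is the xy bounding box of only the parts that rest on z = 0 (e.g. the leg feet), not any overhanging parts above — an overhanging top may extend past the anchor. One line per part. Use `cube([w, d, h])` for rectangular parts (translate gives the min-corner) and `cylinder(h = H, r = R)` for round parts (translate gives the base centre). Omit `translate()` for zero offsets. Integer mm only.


translate([615, 398, 0]) cylinder(h = 2848, r = 191);


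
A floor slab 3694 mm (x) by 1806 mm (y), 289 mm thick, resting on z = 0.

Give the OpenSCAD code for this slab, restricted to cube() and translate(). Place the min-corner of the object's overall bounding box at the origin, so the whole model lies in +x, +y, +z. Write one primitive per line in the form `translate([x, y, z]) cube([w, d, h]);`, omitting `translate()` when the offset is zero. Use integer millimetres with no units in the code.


cube([3694, 1806, 289]);


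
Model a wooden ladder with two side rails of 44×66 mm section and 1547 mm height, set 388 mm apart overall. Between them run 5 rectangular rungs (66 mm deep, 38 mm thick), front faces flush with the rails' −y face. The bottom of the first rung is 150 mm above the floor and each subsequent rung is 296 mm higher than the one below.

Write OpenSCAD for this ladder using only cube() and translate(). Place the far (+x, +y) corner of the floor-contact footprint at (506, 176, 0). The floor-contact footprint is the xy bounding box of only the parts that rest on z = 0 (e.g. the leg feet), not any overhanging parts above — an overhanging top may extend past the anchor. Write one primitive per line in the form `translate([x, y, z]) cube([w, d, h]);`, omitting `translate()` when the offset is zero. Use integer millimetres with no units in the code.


translate([118, 110, 0]) cube([44, 66, 1547]);
translate([462, 110, 0]) cube([44, 66, 1547]);
translate([162, 110, 150]) cube([300, 66, 38]);
translate([162, 110, 446]) cube([300, 66, 38]);
translate([162, 110, 742]) cube([300, 66, 38]);
translate([162, 110, 1038]) cube([300, 66, 38]);
translate([162, 110, 1334]) cube([300, 66, 38]);


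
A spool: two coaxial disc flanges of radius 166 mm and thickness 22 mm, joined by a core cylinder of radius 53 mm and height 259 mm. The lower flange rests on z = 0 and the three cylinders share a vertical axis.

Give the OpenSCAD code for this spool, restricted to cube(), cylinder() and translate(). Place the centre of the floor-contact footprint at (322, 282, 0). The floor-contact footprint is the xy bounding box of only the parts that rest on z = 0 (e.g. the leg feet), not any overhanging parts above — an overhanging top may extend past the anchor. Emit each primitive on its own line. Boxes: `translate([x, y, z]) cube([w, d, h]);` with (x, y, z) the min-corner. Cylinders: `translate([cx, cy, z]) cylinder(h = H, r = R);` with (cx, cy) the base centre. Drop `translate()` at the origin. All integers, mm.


translate([322, 282, 0]) cylinder(h = 22, r = 166);
translate([322, 282, 22]) cylinder(h = 259, r = 53);
translate([322, 282, 281]) cylinder(h = 22, r = 166);


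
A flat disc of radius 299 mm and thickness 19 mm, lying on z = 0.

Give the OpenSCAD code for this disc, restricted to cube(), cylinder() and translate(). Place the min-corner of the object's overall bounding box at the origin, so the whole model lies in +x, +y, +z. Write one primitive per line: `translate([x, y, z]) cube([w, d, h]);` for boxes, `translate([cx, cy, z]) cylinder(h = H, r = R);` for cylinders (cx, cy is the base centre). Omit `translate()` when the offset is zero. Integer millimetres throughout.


translate([299, 299, 0]) cylinder(h = 19, r = 299);


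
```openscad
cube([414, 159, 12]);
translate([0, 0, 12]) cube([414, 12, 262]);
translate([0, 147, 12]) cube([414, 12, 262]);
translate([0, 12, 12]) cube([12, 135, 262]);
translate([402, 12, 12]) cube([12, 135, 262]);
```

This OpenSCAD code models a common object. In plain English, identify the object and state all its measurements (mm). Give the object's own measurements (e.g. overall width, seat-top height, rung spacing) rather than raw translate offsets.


An open-topped rectangular box: outside dimensions 414×159×274 mm, with a uniform wall and base thickness of 12 mm. The base is a full 414×159 slab on the floor; four walls sit on top of the base. The front and back walls (the −y and +y sides) span the full width; the two side walls fit between them.


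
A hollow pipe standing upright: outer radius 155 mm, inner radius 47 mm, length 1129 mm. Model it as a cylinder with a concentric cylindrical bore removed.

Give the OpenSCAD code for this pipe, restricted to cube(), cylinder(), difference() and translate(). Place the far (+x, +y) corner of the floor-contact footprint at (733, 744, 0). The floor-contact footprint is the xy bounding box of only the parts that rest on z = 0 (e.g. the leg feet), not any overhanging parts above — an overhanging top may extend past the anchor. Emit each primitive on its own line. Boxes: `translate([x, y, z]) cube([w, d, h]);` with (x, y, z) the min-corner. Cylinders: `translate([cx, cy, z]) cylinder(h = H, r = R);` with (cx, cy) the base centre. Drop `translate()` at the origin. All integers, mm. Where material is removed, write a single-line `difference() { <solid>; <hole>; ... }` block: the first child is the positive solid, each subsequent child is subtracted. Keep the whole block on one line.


difference() { translate([578, 589, 0]) cylinder(h = 1129, r = 155); translate([578, 589, 0]) cylinder(h = 1129, r = 47); }


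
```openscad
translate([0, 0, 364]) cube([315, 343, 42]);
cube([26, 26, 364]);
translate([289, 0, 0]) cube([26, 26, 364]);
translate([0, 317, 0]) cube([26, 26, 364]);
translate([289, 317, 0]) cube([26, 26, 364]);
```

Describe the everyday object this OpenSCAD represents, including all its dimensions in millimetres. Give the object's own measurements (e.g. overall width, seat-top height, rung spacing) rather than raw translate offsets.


A four-legged stool. The seat is a 315×343×42 mm slab whose top surface is at z = 406 mm; four square legs, each 26×26 mm in cross-section, run from the floor (z = 0) to the underside of the seat, each flush with a corner of the seat.


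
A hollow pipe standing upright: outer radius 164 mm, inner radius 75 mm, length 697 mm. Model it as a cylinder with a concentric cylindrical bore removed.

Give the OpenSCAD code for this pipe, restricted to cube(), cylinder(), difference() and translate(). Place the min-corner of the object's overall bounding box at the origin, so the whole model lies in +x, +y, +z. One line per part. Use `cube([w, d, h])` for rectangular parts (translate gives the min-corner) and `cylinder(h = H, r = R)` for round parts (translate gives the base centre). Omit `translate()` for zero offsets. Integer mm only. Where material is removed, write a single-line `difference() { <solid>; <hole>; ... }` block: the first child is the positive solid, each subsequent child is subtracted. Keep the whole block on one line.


difference() { translate([164, 164, 0]) cylinder(h = 697, r = 164); translate([164, 164, 0]) cylinder(h = 697, r = 75); }


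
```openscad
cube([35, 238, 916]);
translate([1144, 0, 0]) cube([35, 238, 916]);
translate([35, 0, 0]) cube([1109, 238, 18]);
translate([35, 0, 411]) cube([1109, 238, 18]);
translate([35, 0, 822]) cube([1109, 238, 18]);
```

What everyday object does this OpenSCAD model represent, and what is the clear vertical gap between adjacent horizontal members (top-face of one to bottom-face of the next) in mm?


A bookshelf. The clear shelf gap is 393 mm.

Two tall side panels with 3 horizontal boards between them — a bookshelf. The first two shelf undersides are at z = 0 and z = 411; with shelf thickness 18, the clear gap is 411 − 0 − 18 = 393 mm.


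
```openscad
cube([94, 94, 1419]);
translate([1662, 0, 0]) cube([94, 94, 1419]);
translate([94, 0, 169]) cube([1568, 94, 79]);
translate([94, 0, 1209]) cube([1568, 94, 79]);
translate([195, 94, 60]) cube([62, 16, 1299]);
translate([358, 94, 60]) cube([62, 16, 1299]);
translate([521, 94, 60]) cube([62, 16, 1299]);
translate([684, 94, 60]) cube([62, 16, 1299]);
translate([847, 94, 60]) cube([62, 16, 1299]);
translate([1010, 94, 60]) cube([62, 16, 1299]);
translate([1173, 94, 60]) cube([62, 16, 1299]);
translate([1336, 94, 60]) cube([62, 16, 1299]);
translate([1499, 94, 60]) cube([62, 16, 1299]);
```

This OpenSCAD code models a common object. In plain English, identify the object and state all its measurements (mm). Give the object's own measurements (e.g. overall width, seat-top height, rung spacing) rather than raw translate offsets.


A fence section. Two 94×94 mm posts, 1419 mm tall, stand on the floor with a clear span of 1568 mm between their inner faces. Two horizontal rails of 94×79 mm section span the gap between the posts with their undersides at z = 169 mm and z = 1209 mm, flush with the posts' −y face. 9 pickets, each 62 mm wide, 16 mm thick and 1299 mm tall, are fixed to the +y face of the rails with their bottoms at z = 60 mm, spaced across the span with a 101 mm gap after the −x post and between neighbouring pickets and before the +x post.


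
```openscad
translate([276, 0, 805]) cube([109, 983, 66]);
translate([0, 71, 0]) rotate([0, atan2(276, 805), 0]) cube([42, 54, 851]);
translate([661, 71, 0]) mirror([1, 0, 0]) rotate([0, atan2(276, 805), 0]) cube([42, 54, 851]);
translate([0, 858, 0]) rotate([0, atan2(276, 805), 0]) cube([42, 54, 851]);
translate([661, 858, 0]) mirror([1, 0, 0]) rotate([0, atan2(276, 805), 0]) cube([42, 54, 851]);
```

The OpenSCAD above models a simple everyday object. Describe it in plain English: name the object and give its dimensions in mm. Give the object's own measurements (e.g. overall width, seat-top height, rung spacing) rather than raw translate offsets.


A sawhorse. A 109×983×66 mm beam (x, y, z) sits on two A-frame leg pairs. Each pair is two raked legs of 42×54 mm section (54 mm along y) splaying symmetrically in x. Each leg rises 805 mm vertically over 276 mm of horizontal reach and is 851 mm long along its own axis. Every leg's outer bottom edge rests on the floor and its outer top edge meets a bottom edge of the beam — the left legs (tilting toward +x) meet the beam's −x bottom edge, the right legs (their mirror images, tilting toward −x) meet its +x bottom edge — so the leg tops tuck under the beam, the beam's underside is 805 mm above the floor, and the feet are 661 mm apart outside-to-outside with the beam centred between them. The two leg pairs are set in 71 mm from either end of the beam.


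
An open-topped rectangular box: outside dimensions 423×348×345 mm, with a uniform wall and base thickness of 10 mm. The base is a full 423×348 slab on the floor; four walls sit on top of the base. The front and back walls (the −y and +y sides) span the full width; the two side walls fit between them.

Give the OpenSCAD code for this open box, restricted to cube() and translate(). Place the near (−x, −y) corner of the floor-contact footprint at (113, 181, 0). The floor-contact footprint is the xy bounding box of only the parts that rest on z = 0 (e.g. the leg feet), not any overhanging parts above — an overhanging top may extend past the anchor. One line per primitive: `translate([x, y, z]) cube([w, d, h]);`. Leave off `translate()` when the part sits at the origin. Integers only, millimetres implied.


translate([113, 181, 0]) cube([423, 348, 10]);
translate([113, 181, 10]) cube([423, 10, 335]);
translate([113, 519, 10]) cube([423, 10, 335]);
translate([113, 191, 10]) cube([10, 328, 335]);
translate([526, 191, 10]) cube([10, 328, 335]);


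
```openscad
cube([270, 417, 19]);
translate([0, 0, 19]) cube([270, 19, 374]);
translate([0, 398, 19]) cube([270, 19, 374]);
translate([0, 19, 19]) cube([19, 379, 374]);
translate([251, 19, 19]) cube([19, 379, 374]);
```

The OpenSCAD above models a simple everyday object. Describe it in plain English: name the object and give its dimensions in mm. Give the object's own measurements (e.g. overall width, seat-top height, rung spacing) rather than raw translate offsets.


An open-topped rectangular box: outside dimensions 270×417×393 mm, with a uniform wall and base thickness of 19 mm. The base is a full 270×417 slab on the floor; four walls sit on top of the base. The front and back walls (the −y and +y sides) span the full width; the two side walls fit between them.


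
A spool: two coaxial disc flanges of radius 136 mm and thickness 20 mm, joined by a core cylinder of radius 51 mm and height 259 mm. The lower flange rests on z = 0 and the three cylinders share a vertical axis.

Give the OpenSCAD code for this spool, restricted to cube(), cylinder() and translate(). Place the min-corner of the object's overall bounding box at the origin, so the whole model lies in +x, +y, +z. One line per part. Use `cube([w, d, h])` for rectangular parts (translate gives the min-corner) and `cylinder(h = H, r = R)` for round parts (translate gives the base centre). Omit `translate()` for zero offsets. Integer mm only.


translate([136, 136, 0]) cylinder(h = 20, r = 136);
translate([136, 136, 20]) cylinder(h = 259, r = 51);
translate([136, 136, 279]) cylinder(h = 20, r = 136);


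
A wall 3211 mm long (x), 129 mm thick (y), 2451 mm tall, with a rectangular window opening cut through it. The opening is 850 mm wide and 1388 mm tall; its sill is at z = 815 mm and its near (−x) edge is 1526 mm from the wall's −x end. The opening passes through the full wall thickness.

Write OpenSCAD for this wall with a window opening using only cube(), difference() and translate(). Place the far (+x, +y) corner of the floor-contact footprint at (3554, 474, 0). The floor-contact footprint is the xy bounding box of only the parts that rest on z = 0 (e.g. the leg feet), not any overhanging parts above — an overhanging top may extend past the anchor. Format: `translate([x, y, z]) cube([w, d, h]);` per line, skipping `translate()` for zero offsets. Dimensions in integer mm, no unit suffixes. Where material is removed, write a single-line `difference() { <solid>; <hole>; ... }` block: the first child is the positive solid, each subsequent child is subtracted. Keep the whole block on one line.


difference() { translate([343, 345, 0]) cube([3211, 129, 2451]); translate([1869, 345, 815]) cube([850, 129, 1388]); }


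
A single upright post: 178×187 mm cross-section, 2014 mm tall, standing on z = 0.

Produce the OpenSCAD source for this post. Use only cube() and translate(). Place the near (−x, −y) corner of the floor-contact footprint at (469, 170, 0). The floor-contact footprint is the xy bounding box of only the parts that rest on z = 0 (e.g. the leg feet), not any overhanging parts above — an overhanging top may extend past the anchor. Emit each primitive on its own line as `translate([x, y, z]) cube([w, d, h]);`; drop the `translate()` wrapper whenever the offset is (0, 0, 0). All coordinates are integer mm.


translate([469, 170, 0]) cube([178, 187, 2014]);


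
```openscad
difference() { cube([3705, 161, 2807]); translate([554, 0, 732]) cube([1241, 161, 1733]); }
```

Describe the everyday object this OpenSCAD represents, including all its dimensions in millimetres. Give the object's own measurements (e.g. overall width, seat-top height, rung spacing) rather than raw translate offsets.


A wall 3705 mm long (x), 161 mm thick (y), 2807 mm tall, with a rectangular window opening cut through it. The opening is 1241 mm wide and 1733 mm tall; its sill is at z = 732 mm and its near (−x) edge is 554 mm from the wall's −x end. The opening passes through the full wall thickness.


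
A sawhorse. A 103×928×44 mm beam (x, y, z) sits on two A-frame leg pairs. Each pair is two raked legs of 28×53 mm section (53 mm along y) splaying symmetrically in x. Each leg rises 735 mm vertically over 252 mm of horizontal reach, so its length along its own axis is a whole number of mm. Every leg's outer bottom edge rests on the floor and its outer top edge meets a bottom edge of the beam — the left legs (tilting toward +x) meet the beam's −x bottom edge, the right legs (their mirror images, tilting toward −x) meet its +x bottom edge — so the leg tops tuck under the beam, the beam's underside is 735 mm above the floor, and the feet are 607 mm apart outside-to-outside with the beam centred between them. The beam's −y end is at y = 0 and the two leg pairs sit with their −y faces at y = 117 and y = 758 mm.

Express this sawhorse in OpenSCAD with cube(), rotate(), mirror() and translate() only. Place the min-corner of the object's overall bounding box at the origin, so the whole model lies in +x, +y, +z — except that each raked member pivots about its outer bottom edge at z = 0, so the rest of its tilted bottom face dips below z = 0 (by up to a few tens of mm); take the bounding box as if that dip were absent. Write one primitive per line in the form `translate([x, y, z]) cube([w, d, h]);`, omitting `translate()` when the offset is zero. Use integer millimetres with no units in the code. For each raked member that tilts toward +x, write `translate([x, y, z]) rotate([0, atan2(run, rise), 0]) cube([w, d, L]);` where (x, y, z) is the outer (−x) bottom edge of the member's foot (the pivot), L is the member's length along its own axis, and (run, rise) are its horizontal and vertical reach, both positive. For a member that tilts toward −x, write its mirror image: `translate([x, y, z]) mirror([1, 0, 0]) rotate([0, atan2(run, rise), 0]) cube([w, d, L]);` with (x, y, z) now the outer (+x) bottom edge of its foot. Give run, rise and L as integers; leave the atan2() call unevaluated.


// leg length = √(252² + 735²) = 777
// right-leg outer foot x = 2·252 + 103 = 607
// beam min-corner = (252, 0, 735)
translate([252, 0, 735]) cube([103, 928, 44]);
translate([0, 117, 0]) rotate([0, atan2(252, 735), 0]) cube([28, 53, 777]);
translate([607, 117, 0]) mirror([1, 0, 0]) rotate([0, atan2(252, 735), 0]) cube([28, 53, 777]);
translate([0, 758, 0]) rotate([0, atan2(252, 735), 0]) cube([28, 53, 777]);
translate([607, 758, 0]) mirror([1, 0, 0]) rotate([0, atan2(252, 735), 0]) cube([28, 53, 777]);


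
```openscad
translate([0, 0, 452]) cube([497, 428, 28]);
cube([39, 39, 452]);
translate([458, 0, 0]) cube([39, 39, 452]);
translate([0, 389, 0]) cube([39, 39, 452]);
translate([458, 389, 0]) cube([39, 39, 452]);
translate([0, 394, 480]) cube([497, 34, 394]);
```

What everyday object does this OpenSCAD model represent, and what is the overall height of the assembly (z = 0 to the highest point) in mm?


A chair. The overall height is 874 mm.

A slab on four corner posts with a tall panel at the back — a chair. The seat slab sits at z = 452 with thickness 28, and the 394 mm backrest starts at the seat top, so the overall height is 452 + 28 + 394 = 874 mm.


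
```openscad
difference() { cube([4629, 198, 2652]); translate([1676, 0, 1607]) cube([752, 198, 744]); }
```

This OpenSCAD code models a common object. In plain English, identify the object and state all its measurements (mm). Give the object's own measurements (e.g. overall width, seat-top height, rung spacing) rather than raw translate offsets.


A wall 4629 mm long (x), 198 mm thick (y), 2652 mm tall, with a rectangular window opening cut through it. The opening is 752 mm wide and 744 mm tall; its sill is at z = 1607 mm and its near (−x) edge is 1676 mm from the wall's −x end. The opening passes through the full wall thickness.


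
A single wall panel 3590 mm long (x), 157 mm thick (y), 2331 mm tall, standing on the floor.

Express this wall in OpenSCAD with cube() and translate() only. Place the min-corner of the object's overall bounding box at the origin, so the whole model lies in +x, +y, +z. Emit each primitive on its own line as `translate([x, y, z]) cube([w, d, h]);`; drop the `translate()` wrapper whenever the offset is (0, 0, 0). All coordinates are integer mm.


cube([3590, 157, 2331]);


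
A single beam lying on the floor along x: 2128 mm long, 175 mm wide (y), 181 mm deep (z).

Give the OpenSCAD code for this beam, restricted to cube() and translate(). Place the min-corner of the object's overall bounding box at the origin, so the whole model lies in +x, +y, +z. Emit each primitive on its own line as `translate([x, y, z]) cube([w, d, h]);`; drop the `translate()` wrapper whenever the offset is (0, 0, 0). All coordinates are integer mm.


cube([2128, 175, 181]);


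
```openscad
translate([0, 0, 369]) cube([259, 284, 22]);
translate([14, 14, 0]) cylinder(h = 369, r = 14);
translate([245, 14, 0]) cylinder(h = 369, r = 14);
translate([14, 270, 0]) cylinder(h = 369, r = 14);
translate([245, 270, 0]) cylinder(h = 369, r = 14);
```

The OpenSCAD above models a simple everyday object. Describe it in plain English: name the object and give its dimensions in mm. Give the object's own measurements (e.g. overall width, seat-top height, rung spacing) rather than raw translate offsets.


A simple wooden stool: a rectangular seat 259 mm (x) by 284 mm (y), 22 mm thick, top face at z = 391 mm, on four round legs, each 28 mm in diameter. The legs rest on z = 0, each leg's axis is inset half a diameter from the nearest pair of seat edges (so the leg's bounding box is flush with the corner).


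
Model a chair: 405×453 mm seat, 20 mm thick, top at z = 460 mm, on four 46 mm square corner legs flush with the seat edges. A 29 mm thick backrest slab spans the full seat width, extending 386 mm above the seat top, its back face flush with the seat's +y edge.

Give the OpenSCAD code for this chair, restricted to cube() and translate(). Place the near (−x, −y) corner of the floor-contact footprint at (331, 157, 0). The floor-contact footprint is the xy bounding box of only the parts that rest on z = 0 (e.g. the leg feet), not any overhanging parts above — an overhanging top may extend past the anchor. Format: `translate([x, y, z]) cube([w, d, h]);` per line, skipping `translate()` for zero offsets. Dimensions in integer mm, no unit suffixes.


// leg_h = 460 - 20 = 440
translate([331, 157, 440]) cube([405, 453, 20]);
translate([331, 157, 0]) cube([46, 46, 440]);
translate([690, 157, 0]) cube([46, 46, 440]);
translate([331, 564, 0]) cube([46, 46, 440]);
translate([690, 564, 0]) cube([46, 46, 440]);
translate([331, 581, 460]) cube([405, 29, 386]);


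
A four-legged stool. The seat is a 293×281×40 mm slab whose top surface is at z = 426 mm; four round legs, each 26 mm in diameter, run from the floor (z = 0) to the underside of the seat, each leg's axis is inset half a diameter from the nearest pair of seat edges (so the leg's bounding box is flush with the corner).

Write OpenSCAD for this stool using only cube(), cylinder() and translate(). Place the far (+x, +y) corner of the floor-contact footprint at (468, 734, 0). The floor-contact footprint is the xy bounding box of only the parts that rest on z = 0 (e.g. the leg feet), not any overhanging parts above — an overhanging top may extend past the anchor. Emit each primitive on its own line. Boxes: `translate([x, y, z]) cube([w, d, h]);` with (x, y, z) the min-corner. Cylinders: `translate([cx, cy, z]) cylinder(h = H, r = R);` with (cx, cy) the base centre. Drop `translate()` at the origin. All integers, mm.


// leg_h = 426 - 40 = 386
translate([175, 453, 386]) cube([293, 281, 40]);
translate([188, 466, 0]) cylinder(h = 386, r = 13);
translate([455, 466, 0]) cylinder(h = 386, r = 13);
translate([188, 721, 0]) cylinder(h = 386, r = 13);
translate([455, 721, 0]) cylinder(h = 386, r = 13);


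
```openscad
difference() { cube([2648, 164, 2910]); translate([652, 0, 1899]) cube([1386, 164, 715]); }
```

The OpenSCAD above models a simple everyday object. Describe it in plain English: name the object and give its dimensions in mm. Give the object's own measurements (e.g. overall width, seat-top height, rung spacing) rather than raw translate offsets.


A wall 2648 mm long (x), 164 mm thick (y), 2910 mm tall, with a rectangular window opening cut through it. The opening is 1386 mm wide and 715 mm tall; its sill is at z = 1899 mm and its near (−x) edge is 652 mm from the wall's −x end. The opening passes through the full wall thickness.
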